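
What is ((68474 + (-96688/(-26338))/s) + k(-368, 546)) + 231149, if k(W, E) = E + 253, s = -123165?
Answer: 487272432523126/1621959885 ≈ 3.0042e+5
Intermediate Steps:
k(W, E) = 253 + E
((68474 + (-96688/(-26338))/s) + k(-368, 546)) + 231149 = ((68474 - 96688/(-26338)/(-123165)) + (253 + 546)) + 231149 = ((68474 - 96688*(-1/26338)*(-1/123165)) + 799) + 231149 = ((68474 + (48344/13169)*(-1/123165)) + 799) + 231149 = ((68474 - 48344/1621959885) + 799) + 231149 = (111062081117146/1621959885 + 799) + 231149 = 112358027065261/1621959885 + 231149 = 487272432523126/1621959885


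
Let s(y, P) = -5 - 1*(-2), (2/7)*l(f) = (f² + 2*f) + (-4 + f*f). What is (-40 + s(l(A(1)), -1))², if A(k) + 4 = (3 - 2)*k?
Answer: 1849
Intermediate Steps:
A(k) = -4 + k (A(k) = -4 + (3 - 2)*k = -4 + 1*k = -4 + k)
l(f) = -14 + 7*f + 7*f² (l(f) = 7*((f² + 2*f) + (-4 + f*f))/2 = 7*((f² + 2*f) + (-4 + f²))/2 = 7*(-4 + 2*f + 2*f²)/2 = -14 + 7*f + 7*f²)
s(y, P) = -3 (s(y, P) = -5 + 2 = -3)
(-40 + s(l(A(1)), -1))² = (-40 - 3)² = (-43)² = 1849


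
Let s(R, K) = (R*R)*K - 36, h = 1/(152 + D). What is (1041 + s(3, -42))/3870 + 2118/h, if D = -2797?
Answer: -7226721691/1290 ≈ -5.6021e+6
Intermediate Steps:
h = -1/2645 (h = 1/(152 - 2797) = 1/(-2645) = -1/2645 ≈ -0.00037807)
s(R, K) = -36 + K*R² (s(R, K) = R²*K - 36 = K*R² - 36 = -36 + K*R²)
(1041 + s(3, -42))/3870 + 2118/h = (1041 + (-36 - 42*3²))/3870 + 2118/(-1/2645) = (1041 + (-36 - 42*9))*(1/3870) + 2118*(-2645) = (1041 + (-36 - 378))*(1/3870) - 5602110 = (1041 - 414)*(1/3870) - 5602110 = 627*(1/3870) - 5602110 = 209/1290 - 5602110 = -7226721691/1290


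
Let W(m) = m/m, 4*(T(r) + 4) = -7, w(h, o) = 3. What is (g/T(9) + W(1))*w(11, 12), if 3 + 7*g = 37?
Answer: 75/161 ≈ 0.46584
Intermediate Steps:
g = 34/7 (g = -3/7 + (⅐)*37 = -3/7 + 37/7 = 34/7 ≈ 4.8571)
T(r) = -23/4 (T(r) = -4 + (¼)*(-7) = -4 - 7/4 = -23/4)
W(m) = 1
(g/T(9) + W(1))*w(11, 12) = (34/(7*(-23/4)) + 1)*3 = ((34/7)*(-4/23) + 1)*3 = (-136/161 + 1)*3 = (25/161)*3 = 75/161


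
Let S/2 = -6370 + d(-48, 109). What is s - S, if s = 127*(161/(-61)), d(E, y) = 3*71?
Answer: 730707/61 ≈ 11979.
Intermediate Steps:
d(E, y) = 213
S = -12314 (S = 2*(-6370 + 213) = 2*(-6157) = -12314)
s = -20447/61 (s = 127*(161*(-1/61)) = 127*(-161/61) = -20447/61 ≈ -335.20)
s - S = -20447/61 - 1*(-12314) = -20447/61 + 12314 = 730707/61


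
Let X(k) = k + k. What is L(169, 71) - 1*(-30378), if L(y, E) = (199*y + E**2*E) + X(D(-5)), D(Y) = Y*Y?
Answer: 421970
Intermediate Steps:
D(Y) = Y**2
X(k) = 2*k
L(y, E) = 50 + E**3 + 199*y (L(y, E) = (199*y + E**2*E) + 2*(-5)**2 = (199*y + E**3) + 2*25 = (E**3 + 199*y) + 50 = 50 + E**3 + 199*y)
L(169, 71) - 1*(-30378) = (50 + 71**3 + 199*169) - 1*(-30378) = (50 + 357911 + 33631) + 30378 = 391592 + 30378 = 421970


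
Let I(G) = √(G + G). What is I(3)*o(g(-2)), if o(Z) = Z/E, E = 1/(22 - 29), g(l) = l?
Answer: 14*√6 ≈ 34.293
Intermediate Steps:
E = -⅐ (E = 1/(-7) = -⅐ ≈ -0.14286)
o(Z) = -7*Z (o(Z) = Z/(-⅐) = Z*(-7) = -7*Z)
I(G) = √2*√G (I(G) = √(2*G) = √2*√G)
I(3)*o(g(-2)) = (√2*√3)*(-7*(-2)) = √6*14 = 14*√6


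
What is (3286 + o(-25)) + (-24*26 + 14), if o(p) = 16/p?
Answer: 66884/25 ≈ 2675.4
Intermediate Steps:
(3286 + o(-25)) + (-24*26 + 14) = (3286 + 16/(-25)) + (-24*26 + 14) = (3286 + 16*(-1/25)) + (-624 + 14) = (3286 - 16/25) - 610 = 82134/25 - 610 = 66884/25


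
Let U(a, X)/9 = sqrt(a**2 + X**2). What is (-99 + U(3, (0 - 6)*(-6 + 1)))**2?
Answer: 83430 - 5346*sqrt(101) ≈ 29703.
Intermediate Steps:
U(a, X) = 9*sqrt(X**2 + a**2) (U(a, X) = 9*sqrt(a**2 + X**2) = 9*sqrt(X**2 + a**2))
(-99 + U(3, (0 - 6)*(-6 + 1)))**2 = (-99 + 9*sqrt(((0 - 6)*(-6 + 1))**2 + 3**2))**2 = (-99 + 9*sqrt((-6*(-5))**2 + 9))**2 = (-99 + 9*sqrt(30**2 + 9))**2 = (-99 + 9*sqrt(900 + 9))**2 = (-99 + 9*sqrt(909))**2 = (-99 + 9*(3*sqrt(101)))**2 = (-99 + 27*sqrt(101))**2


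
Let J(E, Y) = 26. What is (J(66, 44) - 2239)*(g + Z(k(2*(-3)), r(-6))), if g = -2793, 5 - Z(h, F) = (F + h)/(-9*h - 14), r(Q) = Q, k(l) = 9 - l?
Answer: 919286839/149 ≈ 6.1697e+6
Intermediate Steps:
Z(h, F) = 5 - (F + h)/(-14 - 9*h) (Z(h, F) = 5 - (F + h)/(-9*h - 14) = 5 - (F + h)/(-14 - 9*h))
(J(66, 44) - 2239)*(g + Z(k(2*(-3)), r(-6))) = (26 - 2239)*(-2793 + (70 - 6 + 46*(9 - 2*(-3)))/(14 + 9*(9 - 2*(-3)))) = -2213*(-2793 + (70 - 6 + 46*(9 - 1*(-6)))/(14 + 9*(9 - 1*(-6)))) = -2213*(-2793 + (70 - 6 + 46*(9 + 6))/(14 + 9*(9 + 6))) = -2213*(-2793 + (70 - 6 + 46*15)/(14 + 9*15)) = -2213*(-2793 + (70 - 6 + 690)/(14 + 135)) = -2213*(-2793 + 754/149) = -2213*(-415403/149) = 919286839/149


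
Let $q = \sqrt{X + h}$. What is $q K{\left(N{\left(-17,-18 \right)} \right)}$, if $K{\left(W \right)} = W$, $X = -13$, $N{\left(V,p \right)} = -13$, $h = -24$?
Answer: $- 13 i \sqrt{37} \approx - 79.076 i$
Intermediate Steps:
$q = i \sqrt{37}$ ($q = \sqrt{-13 - 24} = \sqrt{-37} = i \sqrt{37} \approx 6.0828 i$)
$q K{\left(N{\left(-17,-18 \right)} \right)} = i \sqrt{37} \left(-13\right) = - 13 i \sqrt{37}$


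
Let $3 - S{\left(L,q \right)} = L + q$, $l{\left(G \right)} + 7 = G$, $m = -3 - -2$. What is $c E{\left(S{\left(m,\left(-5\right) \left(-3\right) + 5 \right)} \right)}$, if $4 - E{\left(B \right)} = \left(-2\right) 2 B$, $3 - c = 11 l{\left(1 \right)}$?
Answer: $-4140$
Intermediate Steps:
$m = -1$ ($m = -3 + 2 = -1$)
$l{\left(G \right)} = -7 + G$
$S{\left(L,q \right)} = 3 - L - q$ ($S{\left(L,q \right)} = 3 - \left(L + q\right) = 3 - L - q$)
$c = 69$ ($c = 3 - 11 \left(-7 + 1\right) = 3 - 11 \left(-6\right) = 3 - -66 = 3 + 66 = 69$)
$E{\left(B \right)} = 4 + 4 B$ ($E{\left(B \right)} = 4 - \left(-2\right) 2 B = 4 - - 4 B = 4 + 4 B$)
$c E{\left(S{\left(m,\left(-5\right) \left(-3\right) + 5 \right)} \right)} = 69 \left(4 + 4 \left(3 - -1 - \left(\left(-5\right) \left(-3\right) + 5\right)\right)\right) = 69 \left(4 + 4 \left(3 + 1 - \left(15 + 5\right)\right)\right) = 69 \left(4 + 4 \left(3 + 1 - 20\right)\right) = 69 \left(4 + 4 \left(-16\right)\right) = 69 \left(4 - 64\right) = 69 \left(-60\right) = -4140$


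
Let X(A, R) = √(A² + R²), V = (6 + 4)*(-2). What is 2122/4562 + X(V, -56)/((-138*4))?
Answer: 1061/2281 - √221/138 ≈ 0.35742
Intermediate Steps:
V = -20 (V = 10*(-2) = -20)
2122/4562 + X(V, -56)/((-138*4)) = 2122/4562 + √((-20)² + (-56)²)/((-138*4)) = 2122*(1/4562) + √(400 + 3136)/(-552) = 1061/2281 + √3536*(-1/552) = 1061/2281 + (4*√221)*(-1/552) = 1061/2281 - √221/138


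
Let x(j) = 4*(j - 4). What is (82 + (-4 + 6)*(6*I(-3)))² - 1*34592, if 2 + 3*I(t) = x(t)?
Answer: -33148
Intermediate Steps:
x(j) = -16 + 4*j (x(j) = 4*(-4 + j) = -16 + 4*j)
I(t) = -6 + 4*t/3 (I(t) = -⅔ + (-16 + 4*t)/3 = -⅔ + (-16/3 + 4*t/3) = -6 + 4*t/3)
(82 + (-4 + 6)*(6*I(-3)))² - 1*34592 = (82 + (-4 + 6)*(6*(-6 + (4/3)*(-3))))² - 1*34592 = (82 + 2*(6*(-6 - 4)))² - 34592 = (82 + 2*(6*(-10)))² - 34592 = (82 + 2*(-60))² - 34592 = (82 - 120)² - 34592 = (-38)² - 34592 = 1444 - 34592 = -33148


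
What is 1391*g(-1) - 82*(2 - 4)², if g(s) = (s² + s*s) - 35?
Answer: -46231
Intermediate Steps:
g(s) = -35 + 2*s² (g(s) = (s² + s²) - 35 = 2*s² - 35 = -35 + 2*s²)
1391*g(-1) - 82*(2 - 4)² = 1391*(-35 + 2*(-1)²) - 82*(2 - 4)² = 1391*(-35 + 2*1) - 82*(-2)² = 1391*(-35 + 2) - 82*4 = 1391*(-33) - 328 = -45903 - 328 = -46231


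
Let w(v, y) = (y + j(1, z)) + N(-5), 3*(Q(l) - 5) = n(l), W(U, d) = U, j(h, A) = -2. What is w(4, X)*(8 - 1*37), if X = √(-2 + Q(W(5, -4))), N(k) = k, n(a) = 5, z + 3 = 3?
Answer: 203 - 29*√42/3 ≈ 140.35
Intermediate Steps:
z = 0 (z = -3 + 3 = 0)
Q(l) = 20/3 (Q(l) = 5 + (⅓)*5 = 5 + 5/3 = 20/3)
X = √42/3 (X = √(-2 + 20/3) = √(14/3) = √42/3 ≈ 2.1602)
w(v, y) = -7 + y (w(v, y) = (y - 2) - 5 = (-2 + y) - 5 = -7 + y)
w(4, X)*(8 - 1*37) = (-7 + √42/3)*(8 - 1*37) = (-7 + √42/3)*(8 - 37) = (-7 + √42/3)*(-29) = 203 - 29*√42/3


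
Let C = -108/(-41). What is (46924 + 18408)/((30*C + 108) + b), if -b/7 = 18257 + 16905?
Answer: -1339306/5041913 ≈ -0.26563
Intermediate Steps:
C = 108/41 (C = -108*(-1/41) = 108/41 ≈ 2.6341)
b = -246134 (b = -7*(18257 + 16905) = -7*35162 = -246134)
(46924 + 18408)/((30*C + 108) + b) = (46924 + 18408)/((30*(108/41) + 108) - 246134) = 65332/((3240/41 + 108) - 246134) = 65332/(7668/41 - 246134) = 65332/(-10083826/41) = 65332*(-41/10083826) = -1339306/5041913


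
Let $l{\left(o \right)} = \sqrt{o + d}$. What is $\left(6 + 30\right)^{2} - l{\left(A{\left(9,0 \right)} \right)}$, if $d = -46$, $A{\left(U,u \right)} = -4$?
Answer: $1296 - 5 i \sqrt{2} \approx 1296.0 - 7.0711 i$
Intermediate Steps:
$l{\left(o \right)} = \sqrt{-46 + o}$ ($l{\left(o \right)} = \sqrt{o - 46} = \sqrt{-46 + o}$)
$\left(6 + 30\right)^{2} - l{\left(A{\left(9,0 \right)} \right)} = \left(6 + 30\right)^{2} - \sqrt{-46 - 4} = 36^{2} - \sqrt{-50} = 1296 - 5 i \sqrt{2}$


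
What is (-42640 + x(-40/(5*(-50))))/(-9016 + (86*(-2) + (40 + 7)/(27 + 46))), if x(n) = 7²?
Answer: 1036381/223559 ≈ 4.6358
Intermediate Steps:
x(n) = 49
(-42640 + x(-40/(5*(-50))))/(-9016 + (86*(-2) + (40 + 7)/(27 + 46))) = (-42640 + 49)/(-9016 + (86*(-2) + (40 + 7)/(27 + 46))) = -42591/(-9016 + (-172 + 47/73)) = -42591/(-9016 - 12509/73) = -42591/(-670677/73) = -42591*(-73/670677) = 1036381/223559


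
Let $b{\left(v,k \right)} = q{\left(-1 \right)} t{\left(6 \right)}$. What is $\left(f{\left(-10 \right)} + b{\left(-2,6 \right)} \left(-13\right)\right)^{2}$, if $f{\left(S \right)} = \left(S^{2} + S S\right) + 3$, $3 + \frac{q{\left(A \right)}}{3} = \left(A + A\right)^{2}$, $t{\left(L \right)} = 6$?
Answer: $961$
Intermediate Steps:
$q{\left(A \right)} = -9 + 12 A^{2}$ ($q{\left(A \right)} = -9 + 3 \left(A + A\right)^{2} = -9 + 3 \left(2 A\right)^{2} = -9 + 3 \cdot 4 A^{2} = -9 + 12 A^{2}$)
$b{\left(v,k \right)} = 18$ ($b{\left(v,k \right)} = \left(-9 + 12 \left(-1\right)^{2}\right) 6 = \left(-9 + 12 \cdot 1\right) 6 = \left(-9 + 12\right) 6 = 3 \cdot 6 = 18$)
$f{\left(S \right)} = 3 + 2 S^{2}$ ($f{\left(S \right)} = \left(S^{2} + S^{2}\right) + 3 = 2 S^{2} + 3 = 3 + 2 S^{2}$)
$\left(f{\left(-10 \right)} + b{\left(-2,6 \right)} \left(-13\right)\right)^{2} = \left(\left(3 + 2 \left(-10\right)^{2}\right) + 18 \left(-13\right)\right)^{2} = \left(\left(3 + 2 \cdot 100\right) - 234\right)^{2} = \left(\left(3 + 200\right) - 234\right)^{2} = \left(203 - 234\right)^{2} = \left(-31\right)^{2} = 961$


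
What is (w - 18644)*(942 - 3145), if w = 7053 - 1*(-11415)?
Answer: 387728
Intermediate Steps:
w = 18468 (w = 7053 + 11415 = 18468)
(w - 18644)*(942 - 3145) = (18468 - 18644)*(942 - 3145) = -176*(-2203) = 387728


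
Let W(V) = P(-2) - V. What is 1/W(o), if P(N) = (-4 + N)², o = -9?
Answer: 1/45 ≈ 0.022222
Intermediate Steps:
W(V) = 36 - V (W(V) = (-4 - 2)² - V = (-6)² - V = 36 - V)
1/W(o) = 1/(36 - 1*(-9)) = 1/(36 + 9) = 1/45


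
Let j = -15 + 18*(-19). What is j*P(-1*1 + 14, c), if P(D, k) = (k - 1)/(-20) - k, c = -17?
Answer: -63903/10 ≈ -6390.3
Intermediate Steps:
j = -357 (j = -15 - 342 = -357)
P(D, k) = 1/20 - 21*k/20 (P(D, k) = (-1 + k)*(-1/20) - k = (1/20 - k/20) - k = 1/20 - 21*k/20)
j*P(-1*1 + 14, c) = -357*(1/20 - 21/20*(-17)) = -357*(1/20 + 357/20) = -357*179/10 = -63903/10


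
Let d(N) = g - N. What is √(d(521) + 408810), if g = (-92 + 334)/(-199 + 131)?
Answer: √471977970/34 ≈ 638.97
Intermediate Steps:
g = -121/34 (g = 242/(-68) = 242*(-1/68) = -121/34 ≈ -3.5588)
d(N) = -121/34 - N
√(d(521) + 408810) = √((-121/34 - 1*521) + 408810) = √((-121/34 - 521) + 408810) = √(-17835/34 + 408810) = √(13881705/34) = √471977970/34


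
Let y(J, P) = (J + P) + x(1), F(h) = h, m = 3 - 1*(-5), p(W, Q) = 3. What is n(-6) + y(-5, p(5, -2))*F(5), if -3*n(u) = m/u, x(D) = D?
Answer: -41/9 ≈ -4.5556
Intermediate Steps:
m = 8 (m = 3 + 5 = 8)
n(u) = -8/(3*u)
y(J, P) = 1 + J + P (y(J, P) = (J + P) + 1 = 1 + J + P)
n(-6) + y(-5, p(5, -2))*F(5) = -8/3/(-6) + (1 - 5 + 3)*5 = -8/3*(-⅙) - 1*5 = 4/9 - 5 = -41/9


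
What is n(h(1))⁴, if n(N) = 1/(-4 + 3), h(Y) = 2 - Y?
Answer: 1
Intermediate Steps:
n(N) = -1 (n(N) = 1/(-1) = -1)
n(h(1))⁴ = (-1)⁴ = 1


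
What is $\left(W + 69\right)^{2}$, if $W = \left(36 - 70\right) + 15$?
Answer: $2500$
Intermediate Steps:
$W = -19$ ($W = \left(36 - 70\right) + 15 = -34 + 15 = -19$)
$\left(W + 69\right)^{2} = \left(-19 + 69\right)^{2} = 50^{2} = 2500$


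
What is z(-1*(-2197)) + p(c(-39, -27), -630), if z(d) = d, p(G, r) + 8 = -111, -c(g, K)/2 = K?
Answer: 2078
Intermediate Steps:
c(g, K) = -2*K
p(G, r) = -119 (p(G, r) = -8 - 111 = -119)
z(-1*(-2197)) + p(c(-39, -27), -630) = -1*(-2197) - 119 = 2197 - 119 = 2078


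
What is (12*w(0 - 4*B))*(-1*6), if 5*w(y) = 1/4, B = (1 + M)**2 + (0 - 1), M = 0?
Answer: -18/5 ≈ -3.6000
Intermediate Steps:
B = 0 (B = (1 + 0)**2 + (0 - 1) = 1**2 - 1 = 1 - 1 = 0)
w(y) = 1/20 (w(y) = (1/5)/4 = (1/5)*(1/4) = 1/20)
(12*w(0 - 4*B))*(-1*6) = (12*(1/20))*(-1*6) = (3/5)*(-6) = -18/5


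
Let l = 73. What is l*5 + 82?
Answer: 447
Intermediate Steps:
l*5 + 82 = 73*5 + 82 = 365 + 82 = 447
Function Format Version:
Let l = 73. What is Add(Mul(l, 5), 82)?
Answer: 447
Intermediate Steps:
Add(Mul(l, 5), 82) = Add(Mul(73, 5), 82) = Add(365, 82) = 447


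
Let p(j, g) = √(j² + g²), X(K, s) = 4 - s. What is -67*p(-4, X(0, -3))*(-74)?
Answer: 4958*√65 ≈ 39973.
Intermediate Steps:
p(j, g) = √(g² + j²)
-67*p(-4, X(0, -3))*(-74) = -67*√((4 - 1*(-3))² + (-4)²)*(-74) = -67*√((4 + 3)² + 16)*(-74) = -67*√(7² + 16)*(-74) = -67*√(49 + 16)*(-74) = -67*√65*(-74) = 4958*√65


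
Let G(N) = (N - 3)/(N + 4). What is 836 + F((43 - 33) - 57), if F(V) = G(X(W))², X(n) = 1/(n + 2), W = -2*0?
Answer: 67741/81 ≈ 836.31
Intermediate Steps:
W = 0
X(n) = 1/(2 + n)
G(N) = (-3 + N)/(4 + N)
F(V) = 25/81 (F(V) = ((-3 + 1/(2 + 0))/(4 + 1/(2 + 0)))² = ((-3 + 1/2)/(4 + 1/2))² = ((-3 + ½)/(4 + ½))² = (-5/2/(9/2))² = ((2/9)*(-5/2))² = (-5/9)² = 25/81)
836 + F((43 - 33) - 57) = 836 + 25/81 = 67741/81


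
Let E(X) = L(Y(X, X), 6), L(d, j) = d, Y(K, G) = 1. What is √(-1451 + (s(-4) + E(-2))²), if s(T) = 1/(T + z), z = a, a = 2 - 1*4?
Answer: I*√52211/6 ≈ 38.083*I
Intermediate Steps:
a = -2 (a = 2 - 4 = -2)
z = -2
s(T) = 1/(-2 + T) (s(T) = 1/(T - 2) = 1/(-2 + T))
E(X) = 1
√(-1451 + (s(-4) + E(-2))²) = √(-1451 + (1/(-2 - 4) + 1)²) = √(-1451 + (1/(-6) + 1)²) = √(-1451 + (-⅙ + 1)²) = √(-1451 + (⅚)²) = √(-1451 + 25/36) = √(-52211/36) = I*√52211/6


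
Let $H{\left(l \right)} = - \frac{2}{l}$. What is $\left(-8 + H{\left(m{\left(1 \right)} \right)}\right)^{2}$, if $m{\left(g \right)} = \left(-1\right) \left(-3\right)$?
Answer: $\frac{676}{9} \approx 75.111$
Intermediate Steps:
$m{\left(g \right)} = 3$
$\left(-8 + H{\left(m{\left(1 \right)} \right)}\right)^{2} = \left(-8 - \frac{2}{3}\right)^{2} = \left(- \frac{26}{3}\right)^{2} = \frac{676}{9}$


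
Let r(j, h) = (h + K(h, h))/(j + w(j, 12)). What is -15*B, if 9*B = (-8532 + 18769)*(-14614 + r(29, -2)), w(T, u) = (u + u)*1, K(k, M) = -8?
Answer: 13215148040/53 ≈ 2.4934e+8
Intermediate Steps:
w(T, u) = 2*u (w(T, u) = (2*u)*1 = 2*u)
r(j, h) = (-8 + h)/(24 + j) (r(j, h) = (h - 8)/(j + 2*12) = (-8 + h)/(j + 24) = (-8 + h)/(24 + j))
B = -2643029608/159 (B = ((-8532 + 18769)*(-14614 + (-8 - 2)/(24 + 29)))/9 = (10237*(-14614 - 10/53))/9 = (10237*(-774552/53))/9 = (1/9)*(-7929088824/53) = -2643029608/159 ≈ -1.6623e+7)
-15*B = -15*(-2643029608/159) = 13215148040/53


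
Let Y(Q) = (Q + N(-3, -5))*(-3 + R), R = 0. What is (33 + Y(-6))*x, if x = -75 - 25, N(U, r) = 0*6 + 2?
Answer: -4500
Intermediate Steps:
N(U, r) = 2 (N(U, r) = 0 + 2 = 2)
x = -100
Y(Q) = -6 - 3*Q (Y(Q) = (Q + 2)*(-3 + 0) = (2 + Q)*(-3) = -6 - 3*Q)
(33 + Y(-6))*x = (33 + (-6 - 3*(-6)))*(-100) = (33 + (-6 + 18))*(-100) = (33 + 12)*(-100) = 45*(-100) = -4500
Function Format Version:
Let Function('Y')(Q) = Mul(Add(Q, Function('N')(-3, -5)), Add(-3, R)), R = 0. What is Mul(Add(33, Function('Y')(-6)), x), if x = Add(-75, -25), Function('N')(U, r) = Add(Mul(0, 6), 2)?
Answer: -4500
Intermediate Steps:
Function('N')(U, r) = 2 (Function('N')(U, r) = Add(0, 2) = 2)
x = -100
Function('Y')(Q) = Add(-6, Mul(-3, Q)) (Function('Y')(Q) = Mul(Add(Q, 2), Add(-3, 0)) = Mul(Add(2, Q), -3) = Add(-6, Mul(-3, Q)))
Mul(Add(33, Function('Y')(-6)), x) = Mul(Add(33, Add(-6, Mul(-3, -6))), -100) = Mul(Add(33, Add(-6, 18)), -100) = Mul(Add(33, 12), -100) = Mul(45, -100) = -4500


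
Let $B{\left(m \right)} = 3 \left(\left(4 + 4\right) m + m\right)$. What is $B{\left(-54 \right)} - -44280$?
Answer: $42822$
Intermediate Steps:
$B{\left(m \right)} = 27 m$ ($B{\left(m \right)} = 3 \left(8 m + m\right) = 3 \cdot 9 m = 27 m$)
$B{\left(-54 \right)} - -44280 = 27 \left(-54\right) - -44280 = -1458 + 44280 = 42822$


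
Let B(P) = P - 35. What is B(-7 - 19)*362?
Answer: -22082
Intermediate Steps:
B(P) = -35 + P
B(-7 - 19)*362 = (-35 + (-7 - 19))*362 = (-35 - 26)*362 = -61*362 = -22082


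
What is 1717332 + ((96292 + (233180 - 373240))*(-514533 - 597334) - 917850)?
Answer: 48664994338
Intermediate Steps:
1717332 + ((96292 + (233180 - 373240))*(-514533 - 597334) - 917850) = 1717332 + ((96292 - 140060)*(-1111867) - 917850) = 1717332 + (-43768*(-1111867) - 917850) = 1717332 + (48664194856 - 917850) = 1717332 + 48663277006 = 48664994338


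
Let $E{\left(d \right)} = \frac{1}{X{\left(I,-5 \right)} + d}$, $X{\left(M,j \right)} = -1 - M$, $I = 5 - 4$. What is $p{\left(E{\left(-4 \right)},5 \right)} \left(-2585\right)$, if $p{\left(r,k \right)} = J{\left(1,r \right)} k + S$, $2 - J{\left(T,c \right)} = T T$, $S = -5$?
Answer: $0$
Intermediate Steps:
$I = 1$ ($I = 5 - 4 = 1$)
$E{\left(d \right)} = \frac{1}{-2 + d}$ ($E{\left(d \right)} = \frac{1}{\left(-1 - 1\right) + d} = \frac{1}{-2 + d}$)
$J{\left(T,c \right)} = 2 - T^{2}$ ($J{\left(T,c \right)} = 2 - T T = 2 - T^{2}$)
$p{\left(r,k \right)} = -5 + k$ ($p{\left(r,k \right)} = \left(2 - 1^{2}\right) k - 5 = \left(2 - 1\right) k - 5 = 1 k - 5 = k - 5 = -5 + k$)
$p{\left(E{\left(-4 \right)},5 \right)} \left(-2585\right) = \left(-5 + 5\right) \left(-2585\right) = 0 \left(-2585\right) = 0$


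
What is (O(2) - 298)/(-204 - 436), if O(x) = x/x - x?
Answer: 299/640 ≈ 0.46719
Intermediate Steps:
O(x) = 1 - x
(O(2) - 298)/(-204 - 436) = ((1 - 1*2) - 298)/(-204 - 436) = ((1 - 2) - 298)/(-640) = (-1 - 298)*(-1/640) = -299*(-1/640) = 299/640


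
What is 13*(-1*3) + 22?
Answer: -17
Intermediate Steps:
13*(-1*3) + 22 = 13*(-3) + 22 = -39 + 22 = -17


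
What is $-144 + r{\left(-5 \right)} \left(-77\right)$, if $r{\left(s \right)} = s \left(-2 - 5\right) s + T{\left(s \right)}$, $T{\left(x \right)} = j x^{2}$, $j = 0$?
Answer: $13331$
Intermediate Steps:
$T{\left(x \right)} = 0$ ($T{\left(x \right)} = 0 x^{2} = 0$)
$r{\left(s \right)} = - 7 s^{2}$ ($r{\left(s \right)} = s \left(-2 - 5\right) s + 0 = s \left(-7\right) s + 0 = - 7 s s + 0 = - 7 s^{2} + 0 = - 7 s^{2}$)
$-144 + r{\left(-5 \right)} \left(-77\right) = -144 + - 7 \left(-5\right)^{2} \left(-77\right) = -144 + \left(-7\right) 25 \left(-77\right) = -144 - -13475 = -144 + 13475 = 13331$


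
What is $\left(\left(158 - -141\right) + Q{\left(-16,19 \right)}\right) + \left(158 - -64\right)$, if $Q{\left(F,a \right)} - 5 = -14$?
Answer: $512$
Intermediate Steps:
$Q{\left(F,a \right)} = -9$ ($Q{\left(F,a \right)} = 5 - 14 = -9$)
$\left(\left(158 - -141\right) + Q{\left(-16,19 \right)}\right) + \left(158 - -64\right) = \left(\left(158 - -141\right) - 9\right) + \left(158 - -64\right) = \left(\left(158 + 141\right) - 9\right) + \left(158 + 64\right) = \left(299 - 9\right) + 222 = 290 + 222 = 512$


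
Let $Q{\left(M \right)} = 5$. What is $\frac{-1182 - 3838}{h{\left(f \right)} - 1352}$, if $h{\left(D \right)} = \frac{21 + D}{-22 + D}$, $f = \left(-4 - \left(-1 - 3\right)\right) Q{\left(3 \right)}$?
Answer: $\frac{22088}{5953} \approx 3.7104$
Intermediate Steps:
$f = 0$ ($f = \left(-4 - \left(-1 - 3\right)\right) 5 = \left(-4 - -4\right) 5 = \left(-4 + 4\right) 5 = 0 \cdot 5 = 0$)
$h{\left(D \right)} = \frac{21 + D}{-22 + D}$
$\frac{-1182 - 3838}{h{\left(f \right)} - 1352} = \frac{-1182 - 3838}{\frac{21 + 0}{-22 + 0} - 1352} = - \frac{5020}{\frac{1}{-22} \cdot 21 - 1352} = - \frac{5020}{\left(- \frac{1}{22}\right) 21 - 1352} = - \frac{5020}{- \frac{21}{22} - 1352} = - \frac{5020}{- \frac{29765}{22}} = \left(-5020\right) \left(- \frac{22}{29765}\right) = \frac{22088}{5953}$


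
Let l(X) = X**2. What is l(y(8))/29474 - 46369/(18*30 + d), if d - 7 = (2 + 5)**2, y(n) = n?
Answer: -683320881/8783252 ≈ -77.798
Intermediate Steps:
d = 56 (d = 7 + (2 + 5)**2 = 7 + 7**2 = 7 + 49 = 56)
l(y(8))/29474 - 46369/(18*30 + d) = 8**2/29474 - 46369/(18*30 + 56) = 64*(1/29474) - 46369/(540 + 56) = 32/14737 - 46369/596 = -683320881/8783252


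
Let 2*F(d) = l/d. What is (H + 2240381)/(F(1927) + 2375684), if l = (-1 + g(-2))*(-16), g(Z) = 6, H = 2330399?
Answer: 2201973265/1144485757 ≈ 1.9240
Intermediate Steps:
l = -80 (l = (-1 + 6)*(-16) = 5*(-16) = -80)
F(d) = -40/d (F(d) = (-80/d)/2 = -40/d)
(H + 2240381)/(F(1927) + 2375684) = (2330399 + 2240381)/(-40/1927 + 2375684) = 4570780/(-40*1/1927 + 2375684) = 4570780/(-40/1927 + 2375684) = 4570780/(4577943028/1927) = 4570780*(1927/4577943028) = 2201973265/1144485757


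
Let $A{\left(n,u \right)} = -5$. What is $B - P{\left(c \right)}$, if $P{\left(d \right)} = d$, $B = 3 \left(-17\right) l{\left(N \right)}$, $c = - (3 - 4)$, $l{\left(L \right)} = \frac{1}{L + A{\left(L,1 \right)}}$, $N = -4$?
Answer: $\frac{14}{3} \approx 4.6667$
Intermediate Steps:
$l{\left(L \right)} = \frac{1}{-5 + L}$ ($l{\left(L \right)} = \frac{1}{L - 5} = \frac{1}{-5 + L}$)
$c = 1$ ($c = \left(-1\right) \left(-1\right) = 1$)
$B = \frac{17}{3}$ ($B = \frac{3 \left(-17\right)}{-5 - 4} = - \frac{51}{-9} = \left(-51\right) \left(- \frac{1}{9}\right) = \frac{17}{3} \approx 5.6667$)
$B - P{\left(c \right)} = \frac{17}{3} - 1 = \frac{14}{3}$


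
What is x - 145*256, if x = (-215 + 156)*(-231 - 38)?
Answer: -21249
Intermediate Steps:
x = 15871 (x = -59*(-269) = 15871)
x - 145*256 = 15871 - 145*256 = 15871 - 37120 = -21249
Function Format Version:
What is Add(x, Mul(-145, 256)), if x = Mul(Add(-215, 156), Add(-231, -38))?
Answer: -21249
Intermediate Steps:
x = 15871 (x = Mul(-59, -269) = 15871)
Add(x, Mul(-145, 256)) = Add(15871, Mul(-145, 256)) = Add(15871, -37120) = -21249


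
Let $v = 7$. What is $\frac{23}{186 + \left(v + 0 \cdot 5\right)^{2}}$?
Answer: $\frac{23}{235} \approx 0.097872$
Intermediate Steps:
$\frac{23}{186 + \left(v + 0 \cdot 5\right)^{2}} = \frac{23}{186 + \left(7 + 0 \cdot 5\right)^{2}} = \frac{23}{186 + \left(7 + 0\right)^{2}} = \frac{23}{186 + 7^{2}} = \frac{23}{186 + 49} = \frac{23}{235}$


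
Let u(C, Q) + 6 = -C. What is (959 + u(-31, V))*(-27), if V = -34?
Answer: -26568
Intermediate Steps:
u(C, Q) = -6 - C
(959 + u(-31, V))*(-27) = (959 + (-6 - 1*(-31)))*(-27) = (959 + (-6 + 31))*(-27) = (959 + 25)*(-27) = 984*(-27) = -26568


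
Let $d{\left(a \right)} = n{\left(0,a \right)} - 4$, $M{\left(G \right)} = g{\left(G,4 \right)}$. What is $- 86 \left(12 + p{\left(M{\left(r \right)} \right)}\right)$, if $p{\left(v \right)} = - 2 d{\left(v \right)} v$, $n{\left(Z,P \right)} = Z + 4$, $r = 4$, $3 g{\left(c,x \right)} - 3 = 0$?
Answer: $-1032$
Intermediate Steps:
$g{\left(c,x \right)} = 1$ ($g{\left(c,x \right)} = 1 + \frac{1}{3} \cdot 0 = 1 + 0 = 1$)
$n{\left(Z,P \right)} = 4 + Z$
$M{\left(G \right)} = 1$
$d{\left(a \right)} = 0$ ($d{\left(a \right)} = \left(4 + 0\right) - 4 = 4 - 4 = 0$)
$p{\left(v \right)} = 0$ ($p{\left(v \right)} = \left(-2\right) 0 v = 0 v = 0$)
$- 86 \left(12 + p{\left(M{\left(r \right)} \right)}\right) = - 86 \left(12 + 0\right) = \left(-86\right) 12 = -1032$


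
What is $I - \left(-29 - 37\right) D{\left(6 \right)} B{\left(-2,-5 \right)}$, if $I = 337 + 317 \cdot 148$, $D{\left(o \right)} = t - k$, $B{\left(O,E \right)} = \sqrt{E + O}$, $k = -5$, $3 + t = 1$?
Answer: $47253 + 198 i \sqrt{7} \approx 47253.0 + 523.86 i$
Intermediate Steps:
$t = -2$ ($t = -3 + 1 = -2$)
$D{\left(o \right)} = 3$ ($D{\left(o \right)} = -2 - -5 = -2 + 5 = 3$)
$I = 47253$ ($I = 337 + 46916 = 47253$)
$I - \left(-29 - 37\right) D{\left(6 \right)} B{\left(-2,-5 \right)} = 47253 - \left(-29 - 37\right) 3 \sqrt{-5 - 2} = 47253 - \left(-66\right) 3 \sqrt{-7} = 47253 - - 198 i \sqrt{7} = 47253 + 198 i \sqrt{7}$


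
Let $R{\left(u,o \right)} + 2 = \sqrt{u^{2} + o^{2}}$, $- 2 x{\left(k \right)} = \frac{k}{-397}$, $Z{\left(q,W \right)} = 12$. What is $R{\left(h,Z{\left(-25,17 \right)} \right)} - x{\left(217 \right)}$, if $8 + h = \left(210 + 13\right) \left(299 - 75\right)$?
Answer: $- \frac{1805}{794} + 12 \sqrt{17322245} \approx 49942.0$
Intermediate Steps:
$h = 49944$ ($h = -8 + \left(210 + 13\right) \left(299 - 75\right) = -8 + 223 \cdot 224 = -8 + 49952 = 49944$)
$x{\left(k \right)} = \frac{k}{794}$ ($x{\left(k \right)} = - \frac{k \frac{1}{-397}}{2} = - \frac{k \left(- \frac{1}{397}\right)}{2} = - \frac{\left(- \frac{1}{397}\right) k}{2} = \frac{k}{794}$)
$R{\left(u,o \right)} = -2 + \sqrt{o^{2} + u^{2}}$ ($R{\left(u,o \right)} = -2 + \sqrt{u^{2} + o^{2}} = -2 + \sqrt{o^{2} + u^{2}}$)
$R{\left(h,Z{\left(-25,17 \right)} \right)} - x{\left(217 \right)} = \left(-2 + \sqrt{12^{2} + 49944^{2}}\right) - \frac{1}{794} \cdot 217 = \left(-2 + \sqrt{144 + 2494403136}\right) - \frac{217}{794} = \left(-2 + \sqrt{2494403280}\right) - \frac{217}{794} = \left(-2 + 12 \sqrt{17322245}\right) - \frac{217}{794} = - \frac{1805}{794} + 12 \sqrt{17322245}$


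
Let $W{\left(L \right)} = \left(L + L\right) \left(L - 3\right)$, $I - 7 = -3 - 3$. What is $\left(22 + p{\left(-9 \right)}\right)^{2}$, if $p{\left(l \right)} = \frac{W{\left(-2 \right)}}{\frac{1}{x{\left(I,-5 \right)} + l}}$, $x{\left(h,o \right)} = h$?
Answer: $19044$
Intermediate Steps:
$I = 1$ ($I = 7 - 6 = 1$)
$W{\left(L \right)} = 2 L \left(-3 + L\right)$
$p{\left(l \right)} = 20 + 20 l$ ($p{\left(l \right)} = \frac{2 \left(-2\right) \left(-3 - 2\right)}{\frac{1}{1 + l}} = 2 \left(-2\right) \left(-5\right) \left(1 + l\right) = 20 \left(1 + l\right) = 20 + 20 l$)
$\left(22 + p{\left(-9 \right)}\right)^{2} = \left(22 + \left(20 + 20 \left(-9\right)\right)\right)^{2} = \left(22 + \left(20 - 180\right)\right)^{2} = \left(22 - 160\right)^{2} = \left(-138\right)^{2} = 19044$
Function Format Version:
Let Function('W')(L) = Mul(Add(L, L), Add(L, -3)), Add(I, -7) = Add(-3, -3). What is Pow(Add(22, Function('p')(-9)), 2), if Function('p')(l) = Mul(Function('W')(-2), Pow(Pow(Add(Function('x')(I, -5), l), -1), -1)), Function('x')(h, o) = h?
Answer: 19044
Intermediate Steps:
I = 1 (I = Add(7, Add(-3, -3)) = Add(7, -6) = 1)
Function('W')(L) = Mul(2, L, Add(-3, L)) (Function('W')(L) = Mul(Mul(2, L), Add(-3, L)) = Mul(2, L, Add(-3, L)))
Function('p')(l) = Add(20, Mul(20, l)) (Function('p')(l) = Mul(Mul(2, -2, Add(-3, -2)), Pow(Pow(Add(1, l), -1), -1)) = Mul(Mul(2, -2, -5), Add(1, l)) = Mul(20, Add(1, l)) = Add(20, Mul(20, l)))
Pow(Add(22, Function('p')(-9)), 2) = Pow(Add(22, Add(20, Mul(20, -9))), 2) = Pow(Add(22, Add(20, -180)), 2) = Pow(Add(22, -160), 2) = Pow(-138, 2) = 19044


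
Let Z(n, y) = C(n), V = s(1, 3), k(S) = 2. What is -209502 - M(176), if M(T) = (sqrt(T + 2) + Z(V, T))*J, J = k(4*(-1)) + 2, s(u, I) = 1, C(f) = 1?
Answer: -209506 - 4*sqrt(178) ≈ -2.0956e+5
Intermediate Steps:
V = 1
Z(n, y) = 1
J = 4 (J = 2 + 2 = 4)
M(T) = 4 + 4*sqrt(2 + T) (M(T) = (sqrt(T + 2) + 1)*4 = (sqrt(2 + T) + 1)*4 = (1 + sqrt(2 + T))*4 = 4 + 4*sqrt(2 + T))
-209502 - M(176) = -209502 - (4 + 4*sqrt(2 + 176)) = -209502 - (4 + 4*sqrt(178)) = -209502 + (-4 - 4*sqrt(178)) = -209506 - 4*sqrt(178)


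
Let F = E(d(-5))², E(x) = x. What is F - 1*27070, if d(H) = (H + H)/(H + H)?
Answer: -27069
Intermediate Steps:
d(H) = 1 (d(H) = (2*H)/((2*H)) = (2*H)*(1/(2*H)) = 1)
F = 1 (F = 1² = 1)
F - 1*27070 = 1 - 1*27070 = 1 - 27070 = -27069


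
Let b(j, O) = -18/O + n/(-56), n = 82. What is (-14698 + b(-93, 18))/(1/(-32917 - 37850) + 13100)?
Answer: -29128617171/25957335572 ≈ -1.1222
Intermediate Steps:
b(j, O) = -41/28 - 18/O (b(j, O) = -18/O + 82/(-56) = -18/O + 82*(-1/56) = -18/O - 41/28 = -41/28 - 18/O)
(-14698 + b(-93, 18))/(1/(-32917 - 37850) + 13100) = (-14698 + (-41/28 - 18/18))/(1/(-32917 - 37850) + 13100) = (-14698 + (-41/28 - 18*1/18))/(1/(-70767) + 13100) = (-14698 + (-41/28 - 1))/(-1/70767 + 13100) = (-14698 - 69/28)/(927047699/70767) = -411613/28*70767/927047699 = -29128617171/25957335572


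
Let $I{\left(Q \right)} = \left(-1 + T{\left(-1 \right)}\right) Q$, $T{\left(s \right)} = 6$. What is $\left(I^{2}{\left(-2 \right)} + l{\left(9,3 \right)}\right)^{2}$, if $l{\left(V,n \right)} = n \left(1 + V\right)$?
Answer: $16900$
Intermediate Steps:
$I{\left(Q \right)} = 5 Q$ ($I{\left(Q \right)} = \left(-1 + 6\right) Q = 5 Q$)
$\left(I^{2}{\left(-2 \right)} + l{\left(9,3 \right)}\right)^{2} = \left(\left(5 \left(-2\right)\right)^{2} + 3 \left(1 + 9\right)\right)^{2} = \left(\left(-10\right)^{2} + 3 \cdot 10\right)^{2} = \left(100 + 30\right)^{2} = 130^{2} = 16900$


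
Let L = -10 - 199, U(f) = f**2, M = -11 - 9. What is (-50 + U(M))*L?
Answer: -73150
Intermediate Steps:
M = -20
L = -209
(-50 + U(M))*L = (-50 + (-20)**2)*(-209) = (-50 + 400)*(-209) = 350*(-209) = -73150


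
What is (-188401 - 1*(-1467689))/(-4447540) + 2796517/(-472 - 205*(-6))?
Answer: 3109162879469/842808830 ≈ 3689.0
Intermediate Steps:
(-188401 - 1*(-1467689))/(-4447540) + 2796517/(-472 - 205*(-6)) = (-188401 + 1467689)*(-1/4447540) + 2796517/(-472 + 1230) = 1279288*(-1/4447540) + 2796517/758 = -319822/1111885 + 2796517*(1/758) = -319822/1111885 + 2796517/758 = 3109162879469/842808830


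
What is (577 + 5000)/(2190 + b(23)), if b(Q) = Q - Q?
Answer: 1859/730 ≈ 2.5466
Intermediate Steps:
b(Q) = 0
(577 + 5000)/(2190 + b(23)) = (577 + 5000)/(2190 + 0) = 5577/2190 = 5577*(1/2190) = 1859/730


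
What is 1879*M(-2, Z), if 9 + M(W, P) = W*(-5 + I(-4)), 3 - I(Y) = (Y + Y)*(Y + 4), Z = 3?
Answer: -9395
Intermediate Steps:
I(Y) = 3 - 2*Y*(4 + Y) (I(Y) = 3 - (Y + Y)*(Y + 4) = 3 - 2*Y*(4 + Y))
M(W, P) = -9 - 2*W (M(W, P) = -9 + W*(-5 + (3 - 8*(-4) - 2*(-4)²)) = -9 + W*(-5 + (3 + 32 - 2*16)) = -9 + W*(-5 + (3 + 32 - 32)) = -9 + W*(-5 + 3) = -9 + W*(-2) = -9 - 2*W)
1879*M(-2, Z) = 1879*(-9 - 2*(-2)) = 1879*(-9 + 4) = 1879*(-5) = -9395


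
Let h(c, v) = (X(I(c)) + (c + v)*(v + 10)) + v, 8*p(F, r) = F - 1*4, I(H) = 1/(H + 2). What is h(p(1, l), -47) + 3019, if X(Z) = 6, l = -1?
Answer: 37847/8 ≈ 4730.9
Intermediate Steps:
I(H) = 1/(2 + H)
p(F, r) = -½ + F/8 (p(F, r) = (F - 1*4)/8 = (F - 4)/8 = (-4 + F)/8 = -½ + F/8)
h(c, v) = 6 + v + (10 + v)*(c + v) (h(c, v) = (6 + (c + v)*(v + 10)) + v = (6 + (c + v)*(10 + v)) + v = (6 + (10 + v)*(c + v)) + v = 6 + v + (10 + v)*(c + v))
h(p(1, l), -47) + 3019 = (6 + (-47)² + 10*(-½ + (⅛)*1) + 11*(-47) + (-½ + (⅛)*1)*(-47)) + 3019 = (6 + 2209 + 10*(-½ + ⅛) - 517 + (-½ + ⅛)*(-47)) + 3019 = (6 + 2209 + 10*(-3/8) - 517 - 3/8*(-47)) + 3019 = (6 + 2209 - 15/4 - 517 + 141/8) + 3019 = 13695/8 + 3019 = 37847/8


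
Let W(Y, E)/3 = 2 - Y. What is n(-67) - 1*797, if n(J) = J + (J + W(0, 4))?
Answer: -925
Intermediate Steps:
W(Y, E) = 6 - 3*Y (W(Y, E) = 3*(2 - Y) = 6 - 3*Y)
n(J) = 6 + 2*J (n(J) = J + (J + (6 - 3*0)) = J + (J + (6 + 0)) = J + (J + 6) = J + (6 + J) = 6 + 2*J)
n(-67) - 1*797 = (6 + 2*(-67)) - 1*797 = (6 - 134) - 797 = -128 - 797 = -925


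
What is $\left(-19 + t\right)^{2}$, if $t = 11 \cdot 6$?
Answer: $2209$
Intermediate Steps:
$t = 66$
$\left(-19 + t\right)^{2} = \left(-19 + 66\right)^{2} = 47^{2} = 2209$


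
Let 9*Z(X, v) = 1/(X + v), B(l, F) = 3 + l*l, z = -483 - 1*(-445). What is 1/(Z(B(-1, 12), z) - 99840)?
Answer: -306/30551041 ≈ -1.0016e-5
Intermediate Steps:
z = -38 (z = -483 + 445 = -38)
B(l, F) = 3 + l²
Z(X, v) = 1/(9*(X + v))
1/(Z(B(-1, 12), z) - 99840) = 1/(1/(9*((3 + (-1)²) - 38)) - 99840) = 1/(1/(9*((3 + 1) - 38)) - 99840) = 1/(1/(9*(4 - 38)) - 99840) = 1/((⅑)/(-34) - 99840) = 1/((⅑)*(-1/34) - 99840) = 1/(-1/306 - 99840) = 1/(-30551041/306) = -306/30551041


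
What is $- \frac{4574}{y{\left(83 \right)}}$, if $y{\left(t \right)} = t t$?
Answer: $- \frac{4574}{6889} \approx -0.66396$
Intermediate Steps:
$y{\left(t \right)} = t^{2}$
$- \frac{4574}{y{\left(83 \right)}} = - \frac{4574}{83^{2}} = - \frac{4574}{6889}$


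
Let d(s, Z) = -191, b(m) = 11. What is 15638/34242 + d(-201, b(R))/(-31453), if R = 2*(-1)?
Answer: 249201118/538506813 ≈ 0.46276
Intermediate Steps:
R = -2
15638/34242 + d(-201, b(R))/(-31453) = 15638/34242 - 191/(-31453) = 15638*(1/34242) - 191*(-1/31453) = 7819/17121 + 191/31453 = 249201118/538506813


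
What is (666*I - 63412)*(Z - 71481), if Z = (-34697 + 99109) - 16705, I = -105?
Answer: 3170072708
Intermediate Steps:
Z = 47707 (Z = 64412 - 16705 = 47707)
(666*I - 63412)*(Z - 71481) = (666*(-105) - 63412)*(47707 - 71481) = (-69930 - 63412)*(-23774) = -133342*(-23774) = 3170072708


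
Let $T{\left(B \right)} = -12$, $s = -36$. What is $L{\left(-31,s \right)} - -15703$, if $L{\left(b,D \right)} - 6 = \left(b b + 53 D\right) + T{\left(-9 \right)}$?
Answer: $14750$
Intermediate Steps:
$L{\left(b,D \right)} = -6 + b^{2} + 53 D$ ($L{\left(b,D \right)} = 6 - \left(12 - 53 D - b b\right) = 6 - \left(12 - b^{2} - 53 D\right) = 6 + \left(-12 + b^{2} + 53 D\right) = -6 + b^{2} + 53 D$)
$L{\left(-31,s \right)} - -15703 = \left(-6 + \left(-31\right)^{2} + 53 \left(-36\right)\right) - -15703 = \left(-6 + 961 - 1908\right) + 15703 = -953 + 15703 = 14750$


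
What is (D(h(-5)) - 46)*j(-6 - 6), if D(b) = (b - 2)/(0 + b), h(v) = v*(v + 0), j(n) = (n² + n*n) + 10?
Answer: -335846/25 ≈ -13434.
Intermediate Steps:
j(n) = 10 + 2*n² (j(n) = (n² + n²) + 10 = 2*n² + 10 = 10 + 2*n²)
h(v) = v² (h(v) = v*v = v²)
D(b) = (-2 + b)/b
(D(h(-5)) - 46)*j(-6 - 6) = ((-2 + (-5)²)/((-5)²) - 46)*(10 + 2*(-6 - 6)²) = ((-2 + 25)/25 - 46)*(10 + 2*(-12)²) = ((1/25)*23 - 46)*(10 + 2*144) = (23/25 - 46)*(10 + 288) = -1127/25*298 = -335846/25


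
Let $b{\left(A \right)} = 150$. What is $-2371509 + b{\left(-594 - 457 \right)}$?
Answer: $-2371359$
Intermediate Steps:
$-2371509 + b{\left(-594 - 457 \right)} = -2371509 + 150 = -2371359$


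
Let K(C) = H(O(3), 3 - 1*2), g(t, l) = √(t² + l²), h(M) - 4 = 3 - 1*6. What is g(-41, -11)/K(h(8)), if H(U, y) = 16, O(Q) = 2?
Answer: √1802/16 ≈ 2.6531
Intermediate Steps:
h(M) = 1 (h(M) = 4 + (3 - 1*6) = 4 + (3 - 6) = 4 - 3 = 1)
g(t, l) = √(l² + t²)
K(C) = 16
g(-41, -11)/K(h(8)) = √((-11)² + (-41)²)/16 = √(121 + 1681)*(1/16) = √1802*(1/16) = √1802/16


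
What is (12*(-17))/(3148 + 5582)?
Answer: -34/1455 ≈ -0.023368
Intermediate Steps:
(12*(-17))/(3148 + 5582) = -204/8730 = (1/8730)*(-204) = -34/1455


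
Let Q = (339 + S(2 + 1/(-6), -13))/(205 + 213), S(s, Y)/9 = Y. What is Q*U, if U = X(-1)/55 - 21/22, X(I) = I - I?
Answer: -2331/4598 ≈ -0.50696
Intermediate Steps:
S(s, Y) = 9*Y
X(I) = 0
U = -21/22 (U = 0/55 - 21/22 = 0*(1/55) - 21*1/22 = 0 - 21/22 = -21/22 ≈ -0.95455)
Q = 111/209 (Q = (339 + 9*(-13))/(205 + 213) = (339 - 117)/418 = 222*(1/418) = 111/209 ≈ 0.53110)
Q*U = (111/209)*(-21/22) = -2331/4598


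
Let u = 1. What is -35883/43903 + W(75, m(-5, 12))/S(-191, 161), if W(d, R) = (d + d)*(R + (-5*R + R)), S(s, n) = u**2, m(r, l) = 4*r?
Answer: 395091117/43903 ≈ 8999.2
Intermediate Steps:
S(s, n) = 1 (S(s, n) = 1**2 = 1)
W(d, R) = -6*R*d (W(d, R) = (2*d)*(R - 4*R) = (2*d)*(-3*R) = -6*R*d)
-35883/43903 + W(75, m(-5, 12))/S(-191, 161) = -35883/43903 - 6*4*(-5)*75/1 = -35883*1/43903 - 6*(-20)*75*1 = -35883/43903 + 9000*1 = -35883/43903 + 9000 = 395091117/43903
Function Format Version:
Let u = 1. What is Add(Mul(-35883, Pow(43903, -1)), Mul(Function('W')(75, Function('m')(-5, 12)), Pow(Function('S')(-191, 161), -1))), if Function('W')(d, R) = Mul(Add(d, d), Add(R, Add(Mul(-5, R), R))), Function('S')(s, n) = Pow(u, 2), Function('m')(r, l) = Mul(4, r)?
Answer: Rational(395091117, 43903) ≈ 8999.2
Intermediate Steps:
Function('S')(s, n) = 1 (Function('S')(s, n) = Pow(1, 2) = 1)
Function('W')(d, R) = Mul(-6, R, d) (Function('W')(d, R) = Mul(Mul(2, d), Add(R, Mul(-4, R))) = Mul(Mul(2, d), Mul(-3, R)) = Mul(-6, R, d))
Add(Mul(-35883, Pow(43903, -1)), Mul(Function('W')(75, Function('m')(-5, 12)), Pow(Function('S')(-191, 161), -1))) = Add(Mul(-35883, Pow(43903, -1)), Mul(Mul(-6, Mul(4, -5), 75), Pow(1, -1))) = Add(Mul(-35883, Rational(1, 43903)), Mul(Mul(-6, -20, 75), 1)) = Add(Rational(-35883, 43903), Mul(9000, 1)) = Add(Rational(-35883, 43903), 9000) = Rational(395091117, 43903)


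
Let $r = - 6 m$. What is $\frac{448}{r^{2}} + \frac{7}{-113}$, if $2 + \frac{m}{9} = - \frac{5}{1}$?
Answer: $- \frac{33913}{576639} \approx -0.058811$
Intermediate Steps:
$m = -63$ ($m = -18 + 9 \left(- \frac{5}{1}\right) = -18 + 9 \left(\left(-5\right) 1\right) = -18 + 9 \left(-5\right) = -18 - 45 = -63$)
$r = 378$ ($r = \left(-6\right) \left(-63\right) = 378$)
$\frac{448}{r^{2}} + \frac{7}{-113} = \frac{448}{378^{2}} + \frac{7}{-113} = \frac{448}{142884} + 7 \left(- \frac{1}{113}\right) = 448 \cdot \frac{1}{142884} - \frac{7}{113} = \frac{16}{5103} - \frac{7}{113} = - \frac{33913}{576639}$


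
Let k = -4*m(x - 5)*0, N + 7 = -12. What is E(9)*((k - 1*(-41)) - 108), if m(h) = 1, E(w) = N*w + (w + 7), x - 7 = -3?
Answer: 10385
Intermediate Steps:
x = 4 (x = 7 - 3 = 4)
N = -19 (N = -7 - 12 = -19)
E(w) = 7 - 18*w (E(w) = -19*w + (w + 7) = -19*w + (7 + w) = 7 - 18*w)
k = 0 (k = -4*1*0 = -4*0 = 0)
E(9)*((k - 1*(-41)) - 108) = (7 - 18*9)*((0 - 1*(-41)) - 108) = (7 - 162)*((0 + 41) - 108) = -155*(41 - 108) = -155*(-67) = 10385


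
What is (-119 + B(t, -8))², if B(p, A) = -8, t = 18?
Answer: 16129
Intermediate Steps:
(-119 + B(t, -8))² = (-119 - 8)² = (-127)² = 16129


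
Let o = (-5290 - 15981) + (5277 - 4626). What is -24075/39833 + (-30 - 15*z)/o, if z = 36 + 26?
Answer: -22909341/41067823 ≈ -0.55784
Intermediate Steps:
z = 62
o = -20620 (o = -21271 + 651 = -20620)
-24075/39833 + (-30 - 15*z)/o = -24075/39833 + (-30 - 15*62)/(-20620) = -24075*1/39833 + (-30 - 930)*(-1/20620) = -24075/39833 - 960*(-1/20620) = -24075/39833 + 48/1031 = -22909341/41067823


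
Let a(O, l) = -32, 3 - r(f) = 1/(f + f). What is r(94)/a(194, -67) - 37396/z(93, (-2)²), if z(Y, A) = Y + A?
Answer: -225028947/583552 ≈ -385.62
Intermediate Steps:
r(f) = 3 - 1/(2*f) (r(f) = 3 - 1/(f + f) = 3 - 1/(2*f))
z(Y, A) = A + Y
r(94)/a(194, -67) - 37396/z(93, (-2)²) = (3 - ½/94)/(-32) - 37396/((-2)² + 93) = (3 - ½*1/94)*(-1/32) - 37396/(4 + 93) = (3 - 1/188)*(-1/32) - 37396/97 = (563/188)*(-1/32) - 37396*1/97 = -563/6016 - 37396/97 = -225028947/583552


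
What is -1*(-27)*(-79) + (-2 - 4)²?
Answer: -2097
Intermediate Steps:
-1*(-27)*(-79) + (-2 - 4)² = 27*(-79) + (-6)² = -2133 + 36 = -2097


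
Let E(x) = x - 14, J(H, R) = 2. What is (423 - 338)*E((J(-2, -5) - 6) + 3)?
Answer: -1275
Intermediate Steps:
E(x) = -14 + x
(423 - 338)*E((J(-2, -5) - 6) + 3) = (423 - 338)*(-14 + ((2 - 6) + 3)) = 85*(-14 + (-4 + 3)) = 85*(-14 - 1) = 85*(-15) = -1275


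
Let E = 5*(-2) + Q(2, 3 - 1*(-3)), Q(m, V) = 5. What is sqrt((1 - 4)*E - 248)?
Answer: I*sqrt(233) ≈ 15.264*I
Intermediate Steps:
E = -5 (E = 5*(-2) + 5 = -10 + 5 = -5)
sqrt((1 - 4)*E - 248) = sqrt((1 - 4)*(-5) - 248) = sqrt(-3*(-5) - 248) = sqrt(15 - 248) = sqrt(-233) = I*sqrt(233)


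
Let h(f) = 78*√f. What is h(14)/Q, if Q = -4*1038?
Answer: -13*√14/692 ≈ -0.070291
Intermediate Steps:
Q = -4152
h(14)/Q = (78*√14)/(-4152) = (78*√14)*(-1/4152) = -13*√14/692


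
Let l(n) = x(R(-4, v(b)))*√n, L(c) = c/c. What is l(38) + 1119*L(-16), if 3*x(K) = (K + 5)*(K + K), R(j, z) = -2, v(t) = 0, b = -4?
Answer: 1119 - 4*√38 ≈ 1094.3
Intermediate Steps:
L(c) = 1
x(K) = 2*K*(5 + K)/3 (x(K) = ((K + 5)*(K + K))/3 = ((5 + K)*(2*K))/3 = (2*K*(5 + K))/3 = 2*K*(5 + K)/3)
l(n) = -4*√n (l(n) = ((⅔)*(-2)*(5 - 2))*√n = ((⅔)*(-2)*3)*√n = -4*√n)
l(38) + 1119*L(-16) = -4*√38 + 1119*1 = -4*√38 + 1119 = 1119 - 4*√38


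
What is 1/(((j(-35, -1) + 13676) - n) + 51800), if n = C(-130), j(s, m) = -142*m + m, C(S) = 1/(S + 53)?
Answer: 77/5052510 ≈ 1.5240e-5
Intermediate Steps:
C(S) = 1/(53 + S)
j(s, m) = -141*m
n = -1/77 (n = 1/(53 - 130) = 1/(-77) = -1/77 ≈ -0.012987)
1/(((j(-35, -1) + 13676) - n) + 51800) = 1/(((-141*(-1) + 13676) - 1*(-1/77)) + 51800) = 1/(((141 + 13676) + 1/77) + 51800) = 1/((13817 + 1/77) + 51800) = 1/(1063910/77 + 51800) = 1/(5052510/77) = 77/5052510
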